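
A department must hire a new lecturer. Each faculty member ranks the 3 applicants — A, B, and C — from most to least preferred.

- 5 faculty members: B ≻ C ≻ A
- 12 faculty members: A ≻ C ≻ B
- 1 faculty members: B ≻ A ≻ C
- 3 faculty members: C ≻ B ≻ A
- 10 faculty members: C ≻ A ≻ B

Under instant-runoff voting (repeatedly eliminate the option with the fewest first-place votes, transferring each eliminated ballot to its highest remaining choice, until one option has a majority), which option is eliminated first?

Round 1: C 13, A 12, B 6. B has the fewest and is eliminated.
Round 2: C 18, A 13. C has a majority.

B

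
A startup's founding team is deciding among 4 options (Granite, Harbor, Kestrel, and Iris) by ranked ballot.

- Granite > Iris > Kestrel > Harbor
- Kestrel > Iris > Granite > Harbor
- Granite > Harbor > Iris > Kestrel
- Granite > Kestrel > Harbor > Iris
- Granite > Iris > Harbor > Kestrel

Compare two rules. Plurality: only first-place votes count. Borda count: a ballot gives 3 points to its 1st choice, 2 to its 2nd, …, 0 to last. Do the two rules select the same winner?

Plurality first-place counts: Granite 4, Harbor 0, Kestrel 1, Iris 0 → Granite.
Borda totals: Granite 13, Harbor 4, Kestrel 6, Iris 7 → Granite.
The two rules agree on Granite.

Yes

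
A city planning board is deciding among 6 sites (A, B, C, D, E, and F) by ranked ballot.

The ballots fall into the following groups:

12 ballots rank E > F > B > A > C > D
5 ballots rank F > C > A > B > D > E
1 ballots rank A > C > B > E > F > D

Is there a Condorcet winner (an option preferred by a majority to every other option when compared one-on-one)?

Head-to-head results (18 voters total):
A vs B: B wins 12–6.
A vs C: A wins 13–5.
A vs D: A wins 18–0.
A vs E: E wins 12–6.
A vs F: F wins 17–1.
B vs C: B wins 12–6.
B vs D: B wins 18–0.
B vs E: E wins 12–6.
B vs F: F wins 17–1.
C vs D: C wins 18–0.
C vs E: E wins 12–6.
C vs F: F wins 17–1.
D vs E: E wins 13–5.
D vs F: F wins 18–0.
E vs F: E wins 13–5.
E beats each rival — A (12–6), B (12–6), C (12–6), D (13–5), F (13–5) — so E is the Condorcet winner.

Yes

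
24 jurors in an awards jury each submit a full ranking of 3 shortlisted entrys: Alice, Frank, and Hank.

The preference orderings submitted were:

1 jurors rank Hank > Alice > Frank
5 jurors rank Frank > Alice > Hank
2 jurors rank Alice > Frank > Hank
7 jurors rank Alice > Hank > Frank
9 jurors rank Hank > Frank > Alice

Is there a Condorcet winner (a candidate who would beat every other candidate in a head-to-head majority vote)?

Head-to-head results (24 voters total):
Alice vs Frank: Frank wins 14–10.
Alice vs Hank: Alice wins 14–10.
Frank vs Hank: Hank wins 17–7.
No candidate beats all others: Alice beats Hank beats Frank beats Alice, a majority cycle.

No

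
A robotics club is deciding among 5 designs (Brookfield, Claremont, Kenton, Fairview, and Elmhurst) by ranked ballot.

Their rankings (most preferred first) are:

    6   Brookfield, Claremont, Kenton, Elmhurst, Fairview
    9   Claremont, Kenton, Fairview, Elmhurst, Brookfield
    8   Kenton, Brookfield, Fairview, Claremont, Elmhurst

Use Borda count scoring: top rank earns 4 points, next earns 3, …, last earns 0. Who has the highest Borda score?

Borda scores:
  Brookfield: 6·4 + 9·0 + 8·3 = 48
  Claremont: 6·3 + 9·4 + 8·1 = 62
  Kenton: 6·2 + 9·3 + 8·4 = 71
  Fairview: 6·0 + 9·2 + 8·2 = 34
  Elmhurst: 6·1 + 9·1 + 8·0 = 15
Kenton has the highest total.

Kenton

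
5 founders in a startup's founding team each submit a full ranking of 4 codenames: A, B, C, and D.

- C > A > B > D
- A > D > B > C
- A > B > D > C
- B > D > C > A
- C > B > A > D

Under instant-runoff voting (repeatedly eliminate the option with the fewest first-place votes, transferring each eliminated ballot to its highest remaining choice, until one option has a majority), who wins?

C

Round 1: A 2, C 2, B 1, D 0. D has the fewest and is eliminated.
Round 2: A 2, C 2, B 1. B has the fewest and is eliminated.
Round 3: C 3, A 2. C has a majority.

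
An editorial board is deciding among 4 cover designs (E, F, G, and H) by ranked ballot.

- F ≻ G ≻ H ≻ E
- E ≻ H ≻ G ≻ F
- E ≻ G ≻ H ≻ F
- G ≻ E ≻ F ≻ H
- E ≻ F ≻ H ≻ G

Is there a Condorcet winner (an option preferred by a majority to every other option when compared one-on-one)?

Yes

Head-to-head results (5 voters total):
E vs F: E wins 4–1.
E vs G: E wins 3–2.
E vs H: E wins 4–1.
F vs G: G wins 3–2.
F vs H: F wins 3–2.
G vs H: G wins 3–2.
E beats each rival — F (4–1), G (3–2), H (4–1) — so E is the Condorcet winner.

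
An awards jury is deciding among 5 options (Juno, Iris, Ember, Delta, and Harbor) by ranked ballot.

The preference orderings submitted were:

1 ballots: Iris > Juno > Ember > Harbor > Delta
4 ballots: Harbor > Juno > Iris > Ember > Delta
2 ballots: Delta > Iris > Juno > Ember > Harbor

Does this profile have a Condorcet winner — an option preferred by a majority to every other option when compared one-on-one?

Head-to-head results (7 voters total):
Juno vs Iris: Juno wins 4–3.
Juno vs Ember: Juno wins 7–0.
Juno vs Delta: Juno wins 5–2.
Juno vs Harbor: Harbor wins 4–3.
Iris vs Ember: Iris wins 7–0.
Iris vs Delta: Iris wins 5–2.
Iris vs Harbor: Harbor wins 4–3.
Ember vs Delta: Ember wins 5–2.
Ember vs Harbor: Harbor wins 4–3.
Delta vs Harbor: Harbor wins 5–2.
Harbor beats each rival — Juno (4–3), Iris (4–3), Ember (4–3), Delta (5–2) — so Harbor is the Condorcet winner.

Yes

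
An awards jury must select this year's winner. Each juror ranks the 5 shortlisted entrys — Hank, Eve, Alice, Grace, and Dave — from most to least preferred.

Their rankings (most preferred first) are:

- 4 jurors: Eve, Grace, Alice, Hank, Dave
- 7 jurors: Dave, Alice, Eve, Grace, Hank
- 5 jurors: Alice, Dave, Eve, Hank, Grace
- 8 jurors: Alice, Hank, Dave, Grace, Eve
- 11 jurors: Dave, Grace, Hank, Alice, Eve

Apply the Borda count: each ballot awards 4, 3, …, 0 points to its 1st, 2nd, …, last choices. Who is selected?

Dave

Borda scores:
  Hank: 4·1 + 7·0 + 5·1 + 8·3 + 11·2 = 55
  Eve: 4·4 + 7·2 + 5·2 + 8·0 + 11·0 = 40
  Alice: 4·2 + 7·3 + 5·4 + 8·4 + 11·1 = 92
  Grace: 4·3 + 7·1 + 5·0 + 8·1 + 11·3 = 60
  Dave: 4·0 + 7·4 + 5·3 + 8·2 + 11·4 = 103
Dave has the highest total.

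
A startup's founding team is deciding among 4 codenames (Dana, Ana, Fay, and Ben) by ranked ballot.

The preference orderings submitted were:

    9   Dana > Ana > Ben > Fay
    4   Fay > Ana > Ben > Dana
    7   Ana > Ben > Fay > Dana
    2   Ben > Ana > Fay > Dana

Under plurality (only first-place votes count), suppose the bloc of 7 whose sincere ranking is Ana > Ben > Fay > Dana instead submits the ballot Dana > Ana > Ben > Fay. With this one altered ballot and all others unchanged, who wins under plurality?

First-place totals with the altered ballot: Dana 16, Ana 0, Fay 4, Ben 2.
The winner is unchanged: still Dana.

Dana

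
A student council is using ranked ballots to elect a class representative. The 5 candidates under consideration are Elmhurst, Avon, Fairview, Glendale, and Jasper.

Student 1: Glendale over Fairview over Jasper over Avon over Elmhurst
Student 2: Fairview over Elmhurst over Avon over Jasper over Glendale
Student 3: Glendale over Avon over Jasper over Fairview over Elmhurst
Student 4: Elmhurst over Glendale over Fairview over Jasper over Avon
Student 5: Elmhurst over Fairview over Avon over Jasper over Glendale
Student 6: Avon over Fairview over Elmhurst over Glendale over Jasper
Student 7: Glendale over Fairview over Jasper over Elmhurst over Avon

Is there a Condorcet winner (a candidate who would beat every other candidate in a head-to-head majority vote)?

Head-to-head results (7 voters total):
Elmhurst vs Avon: Elmhurst wins 4–3.
Elmhurst vs Fairview: Fairview wins 5–2.
Elmhurst vs Glendale: Elmhurst wins 4–3.
Elmhurst vs Jasper: Elmhurst wins 4–3.
Avon vs Fairview: Fairview wins 5–2.
Avon vs Glendale: Glendale wins 4–3.
Avon vs Jasper: Avon wins 4–3.
Fairview vs Glendale: Glendale wins 4–3.
Fairview vs Jasper: Fairview wins 6–1.
Glendale vs Jasper: Glendale wins 5–2.
No candidate beats all others: Elmhurst beats Glendale beats Fairview beats Elmhurst, a majority cycle.

No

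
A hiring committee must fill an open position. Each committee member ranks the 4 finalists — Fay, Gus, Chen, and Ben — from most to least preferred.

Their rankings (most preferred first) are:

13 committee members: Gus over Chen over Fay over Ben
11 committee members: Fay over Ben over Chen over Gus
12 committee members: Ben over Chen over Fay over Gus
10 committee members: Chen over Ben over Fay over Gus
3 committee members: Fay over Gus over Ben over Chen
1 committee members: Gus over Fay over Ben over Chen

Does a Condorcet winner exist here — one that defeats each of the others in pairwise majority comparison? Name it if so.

No Condorcet winner

Head-to-head results (50 voters total):
Fay vs Gus: Fay wins 36–14.
Fay vs Chen: Chen wins 35–15.
Fay vs Ben: Fay wins 28–22.
Gus vs Chen: Chen wins 33–17.
Gus vs Ben: Ben wins 33–17.
Chen vs Ben: Ben wins 27–23.
No candidate beats all others: Fay beats Ben beats Chen beats Fay, a majority cycle.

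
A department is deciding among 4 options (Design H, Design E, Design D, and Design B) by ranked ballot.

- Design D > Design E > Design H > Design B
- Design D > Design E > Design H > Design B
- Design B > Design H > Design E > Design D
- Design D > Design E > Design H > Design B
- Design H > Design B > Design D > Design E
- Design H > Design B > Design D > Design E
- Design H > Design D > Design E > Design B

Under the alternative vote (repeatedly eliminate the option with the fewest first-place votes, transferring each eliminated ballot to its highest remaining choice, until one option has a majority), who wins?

Round 1: Design H 3, Design D 3, Design B 1, Design E 0. Design E has the fewest and is eliminated.
Round 2: Design H 3, Design D 3, Design B 1. Design B has the fewest and is eliminated.
Round 3: Design H 4, Design D 3. Design H has a majority.

Design H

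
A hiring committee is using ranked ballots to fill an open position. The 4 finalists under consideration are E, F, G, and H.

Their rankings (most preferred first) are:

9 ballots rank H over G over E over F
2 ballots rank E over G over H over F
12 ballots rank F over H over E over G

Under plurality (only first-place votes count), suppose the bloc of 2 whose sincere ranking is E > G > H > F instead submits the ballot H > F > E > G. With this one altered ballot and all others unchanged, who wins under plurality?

F

First-place totals with the altered ballot: E 0, F 12, G 0, H 11.
The winner is unchanged: still F.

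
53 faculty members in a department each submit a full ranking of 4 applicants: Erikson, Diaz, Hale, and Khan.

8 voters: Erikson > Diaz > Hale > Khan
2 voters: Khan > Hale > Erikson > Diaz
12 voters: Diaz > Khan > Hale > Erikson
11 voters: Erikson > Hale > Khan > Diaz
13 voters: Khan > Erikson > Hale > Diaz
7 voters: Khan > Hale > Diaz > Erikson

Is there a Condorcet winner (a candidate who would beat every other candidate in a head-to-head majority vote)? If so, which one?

Head-to-head results (53 voters total):
Erikson vs Diaz: Erikson wins 34–19.
Erikson vs Hale: Erikson wins 32–21.
Erikson vs Khan: Khan wins 34–19.
Diaz vs Hale: Hale wins 33–20.
Diaz vs Khan: Khan wins 33–20.
Hale vs Khan: Khan wins 34–19.
Khan beats each rival — Erikson (34–19), Diaz (33–20), Hale (34–19) — so Khan is the Condorcet winner.

Khan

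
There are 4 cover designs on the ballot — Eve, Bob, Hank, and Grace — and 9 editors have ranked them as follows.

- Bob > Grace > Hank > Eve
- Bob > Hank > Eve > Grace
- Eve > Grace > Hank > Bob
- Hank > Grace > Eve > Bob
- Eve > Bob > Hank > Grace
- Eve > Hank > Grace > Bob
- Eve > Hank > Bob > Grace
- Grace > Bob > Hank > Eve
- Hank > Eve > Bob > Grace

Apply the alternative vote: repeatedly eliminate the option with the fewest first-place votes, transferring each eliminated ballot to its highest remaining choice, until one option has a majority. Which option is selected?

Round 1: Eve 4, Bob 2, Hank 2, Grace 1. Grace has the fewest and is eliminated.
Round 2: Eve 4, Bob 3, Hank 2. Hank has the fewest and is eliminated.
Round 3: Eve 6, Bob 3. Eve has a majority.

Eve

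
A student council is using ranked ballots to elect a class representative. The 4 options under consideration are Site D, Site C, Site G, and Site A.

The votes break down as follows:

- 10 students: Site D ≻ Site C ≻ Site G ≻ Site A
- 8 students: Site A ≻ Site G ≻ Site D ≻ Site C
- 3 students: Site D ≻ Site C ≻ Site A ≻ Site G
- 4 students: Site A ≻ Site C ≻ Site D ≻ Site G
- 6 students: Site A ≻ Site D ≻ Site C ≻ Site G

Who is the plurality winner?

First-place vote totals:
  Site D: 13
  Site C: 0
  Site G: 0
  Site A: 18
Site A has the most first-place votes.

Site A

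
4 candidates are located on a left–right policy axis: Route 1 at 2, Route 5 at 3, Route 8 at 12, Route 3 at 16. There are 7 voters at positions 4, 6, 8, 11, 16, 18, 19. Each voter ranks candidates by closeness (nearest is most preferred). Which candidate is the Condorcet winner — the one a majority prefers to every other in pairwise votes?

Route 8

With single-peaked preferences on a line, the Condorcet winner is the candidate closest to the median voter.
The median voter (position 11) is closest to Route 8 at 12.
Check: Route 8 vs Route 1 — voters closer to Route 8: 5 of 7.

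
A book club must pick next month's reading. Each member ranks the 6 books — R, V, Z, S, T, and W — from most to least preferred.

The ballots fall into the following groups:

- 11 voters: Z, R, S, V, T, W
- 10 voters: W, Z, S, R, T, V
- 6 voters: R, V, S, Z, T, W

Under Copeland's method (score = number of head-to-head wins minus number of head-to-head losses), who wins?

Z

Pairwise results:
  R vs V: R wins 27–0.
  R vs Z: Z wins 21–6.
  R vs S: R wins 17–10.
  R vs T: R wins 27–0.
  R vs W: R wins 17–10.
  V vs Z: Z wins 21–6.
  V vs S: S wins 21–6.
  V vs T: V wins 17–10.
  V vs W: V wins 17–10.
  Z vs S: Z wins 21–6.
  Z vs T: Z wins 27–0.
  Z vs W: Z wins 17–10.
  S vs T: S wins 27–0.
  S vs W: S wins 17–10.
  T vs W: T wins 17–10.
Copeland scores (wins − losses):
  R: 4 − 1 = 3
  V: 2 − 3 = -1
  Z: 5 − 0 = 5
  S: 3 − 2 = 1
  T: 1 − 4 = -3
  W: 0 − 5 = -5
Z has the best Copeland score.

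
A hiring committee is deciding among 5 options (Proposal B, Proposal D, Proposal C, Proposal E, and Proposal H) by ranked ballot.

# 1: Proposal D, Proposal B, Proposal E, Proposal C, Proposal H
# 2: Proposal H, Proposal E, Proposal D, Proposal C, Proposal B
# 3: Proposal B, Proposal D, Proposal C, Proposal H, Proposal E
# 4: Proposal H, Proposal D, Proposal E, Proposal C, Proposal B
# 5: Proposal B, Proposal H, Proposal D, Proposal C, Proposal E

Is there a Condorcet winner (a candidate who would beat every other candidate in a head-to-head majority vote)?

No

Head-to-head results (5 voters total):
Proposal B vs Proposal D: Proposal D wins 3–2.
Proposal B vs Proposal C: Proposal B wins 3–2.
Proposal B vs Proposal E: Proposal B wins 3–2.
Proposal B vs Proposal H: Proposal B wins 3–2.
Proposal D vs Proposal C: Proposal D wins 5–0.
Proposal D vs Proposal E: Proposal D wins 4–1.
Proposal D vs Proposal H: Proposal H wins 3–2.
Proposal C vs Proposal E: Proposal E wins 3–2.
Proposal C vs Proposal H: Proposal H wins 3–2.
Proposal E vs Proposal H: Proposal H wins 4–1.
No candidate beats all others: Proposal B beats Proposal H beats Proposal D beats Proposal B, a majority cycle.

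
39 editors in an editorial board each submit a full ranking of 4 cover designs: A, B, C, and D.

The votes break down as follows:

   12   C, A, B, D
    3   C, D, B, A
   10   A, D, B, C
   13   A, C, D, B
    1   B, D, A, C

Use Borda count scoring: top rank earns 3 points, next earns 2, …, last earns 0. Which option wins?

A

Borda scores:
  A: 12·2 + 3·0 + 10·3 + 13·3 + 1 = 94
  B: 12·1 + 3·1 + 10·1 + 13·0 + 3 = 28
  C: 12·3 + 3·3 + 10·0 + 13·2 + 0 = 71
  D: 12·0 + 3·2 + 10·2 + 13·1 + 2 = 41
A has the highest total.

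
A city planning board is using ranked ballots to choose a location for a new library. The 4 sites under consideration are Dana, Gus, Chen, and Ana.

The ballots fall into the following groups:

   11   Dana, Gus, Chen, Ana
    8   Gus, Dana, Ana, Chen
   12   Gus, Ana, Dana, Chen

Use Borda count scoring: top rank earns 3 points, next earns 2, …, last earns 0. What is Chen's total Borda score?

Borda scores:
  Dana: 11·3 + 8·2 + 12·1 = 61
  Gus: 11·2 + 8·3 + 12·3 = 82
  Chen: 11·1 + 8·0 + 12·0 = 11
  Ana: 11·0 + 8·1 + 12·2 = 32

11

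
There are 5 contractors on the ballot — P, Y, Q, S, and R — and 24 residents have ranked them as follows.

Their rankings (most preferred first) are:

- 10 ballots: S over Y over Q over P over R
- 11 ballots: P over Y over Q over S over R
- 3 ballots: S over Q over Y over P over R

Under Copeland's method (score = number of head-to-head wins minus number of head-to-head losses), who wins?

Pairwise results:
  P vs Y: Y wins 13–11.
  P vs Q: Q wins 13–11.
  P vs S: S wins 13–11.
  P vs R: P wins 24–0.
  Y vs Q: Y wins 21–3.
  Y vs S: S wins 13–11.
  Y vs R: Y wins 24–0.
  Q vs S: S wins 13–11.
  Q vs R: Q wins 24–0.
  S vs R: S wins 24–0.
Copeland scores (wins − losses):
  P: 1 − 3 = -2
  Y: 3 − 1 = 2
  Q: 2 − 2 = 0
  S: 4 − 0 = 4
  R: 0 − 4 = -4
S has the best Copeland score.

S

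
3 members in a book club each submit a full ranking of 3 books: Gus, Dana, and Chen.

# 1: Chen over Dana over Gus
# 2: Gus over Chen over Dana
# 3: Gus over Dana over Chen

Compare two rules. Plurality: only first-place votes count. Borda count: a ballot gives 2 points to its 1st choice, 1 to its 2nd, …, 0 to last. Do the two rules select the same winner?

Plurality first-place counts: Gus 2, Dana 0, Chen 1 → Gus.
Borda totals: Gus 4, Dana 2, Chen 3 → Gus.
The two rules agree on Gus.

Yes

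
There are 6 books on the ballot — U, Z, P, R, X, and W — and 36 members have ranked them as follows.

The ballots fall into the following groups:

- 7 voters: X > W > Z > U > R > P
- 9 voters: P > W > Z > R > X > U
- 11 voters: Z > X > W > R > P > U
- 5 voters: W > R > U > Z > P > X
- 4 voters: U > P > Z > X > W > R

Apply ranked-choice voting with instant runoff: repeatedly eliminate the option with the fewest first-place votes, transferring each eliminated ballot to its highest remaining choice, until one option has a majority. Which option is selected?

Round 1: Z 11, P 9, X 7, W 5, U 4, R 0. R has the fewest and is eliminated.
Round 2: Z 11, P 9, X 7, W 5, U 4. U has the fewest and is eliminated.
Round 3: P 13, Z 11, X 7, W 5. W has the fewest and is eliminated.
Round 4: Z 16, P 13, X 7. X has the fewest and is eliminated.
Round 5: Z 23, P 13. Z has a majority.

Z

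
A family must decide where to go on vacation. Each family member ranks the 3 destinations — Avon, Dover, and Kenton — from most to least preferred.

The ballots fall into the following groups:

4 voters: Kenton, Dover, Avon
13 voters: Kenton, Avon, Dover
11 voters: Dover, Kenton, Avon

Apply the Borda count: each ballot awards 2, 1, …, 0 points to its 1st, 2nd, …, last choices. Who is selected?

Kenton

Borda scores:
  Avon: 4·0 + 13·1 + 11·0 = 13
  Dover: 4·1 + 13·0 + 11·2 = 26
  Kenton: 4·2 + 13·2 + 11·1 = 45
Kenton has the highest total.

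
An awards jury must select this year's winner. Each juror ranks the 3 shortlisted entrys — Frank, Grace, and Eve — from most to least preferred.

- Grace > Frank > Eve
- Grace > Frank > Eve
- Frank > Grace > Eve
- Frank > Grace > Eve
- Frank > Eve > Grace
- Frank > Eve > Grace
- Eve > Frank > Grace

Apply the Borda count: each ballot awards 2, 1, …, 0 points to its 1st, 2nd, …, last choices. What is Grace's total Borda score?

6

Borda scores:
  Frank: 1 + 1 + 2 + 2 + 2 + 2 + 1 = 11
  Grace: 2 + 2 + 1 + 1 + 0 + 0 + 0 = 6
  Eve: 0 + 0 + 0 + 0 + 1 + 1 + 2 = 4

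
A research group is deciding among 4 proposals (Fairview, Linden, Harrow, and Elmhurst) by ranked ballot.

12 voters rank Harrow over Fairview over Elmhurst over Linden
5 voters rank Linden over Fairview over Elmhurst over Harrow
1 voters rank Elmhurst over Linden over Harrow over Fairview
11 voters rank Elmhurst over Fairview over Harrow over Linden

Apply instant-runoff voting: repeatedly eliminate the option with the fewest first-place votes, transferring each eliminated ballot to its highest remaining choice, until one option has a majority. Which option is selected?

Round 1: Harrow 12, Elmhurst 12, Linden 5, Fairview 0. Fairview has the fewest and is eliminated.
Round 2: Harrow 12, Elmhurst 12, Linden 5. Linden has the fewest and is eliminated.
Round 3: Elmhurst 17, Harrow 12. Elmhurst has a majority.

Elmhurst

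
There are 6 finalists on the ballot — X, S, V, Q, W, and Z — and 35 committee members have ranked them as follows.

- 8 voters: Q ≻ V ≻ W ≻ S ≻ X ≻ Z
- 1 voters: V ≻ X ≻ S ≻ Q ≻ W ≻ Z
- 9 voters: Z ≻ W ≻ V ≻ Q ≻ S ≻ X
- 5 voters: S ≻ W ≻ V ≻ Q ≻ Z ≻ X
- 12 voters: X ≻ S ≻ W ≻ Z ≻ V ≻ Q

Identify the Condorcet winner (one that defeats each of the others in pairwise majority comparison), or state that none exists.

Head-to-head results (35 voters total):
X vs S: S wins 22–13.
X vs V: V wins 23–12.
X vs Q: Q wins 22–13.
X vs W: W wins 22–13.
X vs Z: X wins 21–14.
S vs V: V wins 18–17.
S vs Q: S wins 18–17.
S vs W: S wins 18–17.
S vs Z: S wins 26–9.
V vs Q: V wins 27–8.
V vs W: W wins 26–9.
V vs Z: Z wins 21–14.
Q vs W: W wins 26–9.
Q vs Z: Z wins 21–14.
W vs Z: W wins 26–9.
No candidate beats all others: X beats Z beats V beats X, a majority cycle.

No Condorcet winner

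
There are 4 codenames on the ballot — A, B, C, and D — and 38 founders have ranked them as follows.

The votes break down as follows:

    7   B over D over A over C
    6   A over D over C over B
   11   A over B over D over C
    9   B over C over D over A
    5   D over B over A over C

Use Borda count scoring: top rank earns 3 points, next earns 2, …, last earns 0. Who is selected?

B

Borda scores:
  A: 7·1 + 6·3 + 11·3 + 9·0 + 5·1 = 63
  B: 7·3 + 6·0 + 11·2 + 9·3 + 5·2 = 80
  C: 7·0 + 6·1 + 11·0 + 9·2 + 5·0 = 24
  D: 7·2 + 6·2 + 11·1 + 9·1 + 5·3 = 61
B has the highest total.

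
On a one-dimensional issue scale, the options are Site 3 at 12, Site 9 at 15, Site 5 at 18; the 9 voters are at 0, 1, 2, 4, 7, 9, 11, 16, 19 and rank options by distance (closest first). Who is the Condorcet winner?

Site 3

With single-peaked preferences on a line, the Condorcet winner is the candidate closest to the median voter.
The median voter (position 7) is closest to Site 3 at 12.
Check: Site 3 vs Site 5 — voters closer to Site 3: 7 of 9.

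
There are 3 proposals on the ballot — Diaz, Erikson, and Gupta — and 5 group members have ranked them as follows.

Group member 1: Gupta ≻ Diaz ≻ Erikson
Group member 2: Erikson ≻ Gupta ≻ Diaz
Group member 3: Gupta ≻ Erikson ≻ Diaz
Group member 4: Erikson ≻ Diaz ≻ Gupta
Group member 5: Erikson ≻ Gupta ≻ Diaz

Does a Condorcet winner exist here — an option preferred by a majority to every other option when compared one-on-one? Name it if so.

Erikson

Head-to-head results (5 voters total):
Diaz vs Erikson: Erikson wins 4–1.
Diaz vs Gupta: Gupta wins 4–1.
Erikson vs Gupta: Erikson wins 3–2.
Erikson beats each rival — Diaz (4–1), Gupta (3–2) — so Erikson is the Condorcet winner.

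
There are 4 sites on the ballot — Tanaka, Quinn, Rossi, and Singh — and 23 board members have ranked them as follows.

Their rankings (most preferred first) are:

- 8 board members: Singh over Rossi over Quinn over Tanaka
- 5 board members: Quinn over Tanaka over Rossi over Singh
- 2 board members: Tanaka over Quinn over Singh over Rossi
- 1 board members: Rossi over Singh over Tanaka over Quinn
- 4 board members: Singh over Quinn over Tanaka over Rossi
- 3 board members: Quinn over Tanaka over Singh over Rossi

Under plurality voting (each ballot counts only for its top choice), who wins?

Singh

First-place vote totals:
  Tanaka: 2
  Quinn: 8
  Rossi: 1
  Singh: 12
Singh has the most first-place votes.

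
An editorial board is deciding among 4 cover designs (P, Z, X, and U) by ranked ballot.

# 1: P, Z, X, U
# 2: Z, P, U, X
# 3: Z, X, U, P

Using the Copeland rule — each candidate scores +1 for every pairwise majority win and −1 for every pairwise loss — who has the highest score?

Z

Pairwise results:
  P vs Z: Z wins 2–1.
  P vs X: P wins 2–1.
  P vs U: P wins 2–1.
  Z vs X: Z wins 3–0.
  Z vs U: Z wins 3–0.
  X vs U: X wins 2–1.
Copeland scores (wins − losses):
  P: 2 − 1 = 1
  Z: 3 − 0 = 3
  X: 1 − 2 = -1
  U: 0 − 3 = -3
Z has the best Copeland score.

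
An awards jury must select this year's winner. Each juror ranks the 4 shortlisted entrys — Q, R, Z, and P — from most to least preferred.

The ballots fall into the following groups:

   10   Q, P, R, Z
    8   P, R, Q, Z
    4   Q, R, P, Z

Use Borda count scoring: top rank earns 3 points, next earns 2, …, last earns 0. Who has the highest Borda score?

Borda scores:
  Q: 10·3 + 8·1 + 4·3 = 50
  R: 10·1 + 8·2 + 4·2 = 34
  Z: 10·0 + 8·0 + 4·0 = 0
  P: 10·2 + 8·3 + 4·1 = 48
Q has the highest total.

Q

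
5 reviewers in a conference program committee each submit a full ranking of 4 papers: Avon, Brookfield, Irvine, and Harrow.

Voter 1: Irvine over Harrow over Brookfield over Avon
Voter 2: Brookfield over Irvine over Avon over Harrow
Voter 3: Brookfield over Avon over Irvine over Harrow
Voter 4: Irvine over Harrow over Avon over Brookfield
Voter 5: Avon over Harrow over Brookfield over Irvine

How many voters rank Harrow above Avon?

Ballots ranking Harrow above Avon: 2.
Ballots ranking Avon above Harrow: 3.
So 2 of 5 voters prefer Harrow to Avon.

2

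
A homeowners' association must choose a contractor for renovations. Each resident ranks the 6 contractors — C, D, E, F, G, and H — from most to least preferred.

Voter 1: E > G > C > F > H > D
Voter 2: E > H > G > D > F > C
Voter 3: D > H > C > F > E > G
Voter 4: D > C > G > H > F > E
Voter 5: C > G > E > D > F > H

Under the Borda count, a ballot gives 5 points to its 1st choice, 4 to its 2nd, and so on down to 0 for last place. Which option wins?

C

Borda scores:
  C: 3 + 0 + 3 + 4 + 5 = 15
  D: 0 + 2 + 5 + 5 + 2 = 14
  E: 5 + 5 + 1 + 0 + 3 = 14
  F: 2 + 1 + 2 + 1 + 1 = 7
  G: 4 + 3 + 0 + 3 + 4 = 14
  H: 1 + 4 + 4 + 2 + 0 = 11
C has the highest total.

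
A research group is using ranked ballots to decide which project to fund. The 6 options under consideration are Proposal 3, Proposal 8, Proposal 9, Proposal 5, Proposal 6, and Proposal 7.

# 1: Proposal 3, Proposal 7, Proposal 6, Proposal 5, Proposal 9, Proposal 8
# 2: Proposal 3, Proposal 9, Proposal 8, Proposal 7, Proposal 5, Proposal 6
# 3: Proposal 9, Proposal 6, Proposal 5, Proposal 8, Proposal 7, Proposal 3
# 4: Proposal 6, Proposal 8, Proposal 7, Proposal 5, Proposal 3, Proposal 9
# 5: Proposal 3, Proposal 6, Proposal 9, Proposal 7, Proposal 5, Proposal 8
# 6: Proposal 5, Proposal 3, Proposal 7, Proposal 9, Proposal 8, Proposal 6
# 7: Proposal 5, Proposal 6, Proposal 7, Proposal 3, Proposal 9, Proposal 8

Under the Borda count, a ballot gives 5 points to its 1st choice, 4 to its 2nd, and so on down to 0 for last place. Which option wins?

Proposal 3

Borda scores:
  Proposal 3: 5 + 5 + 0 + 1 + 5 + 4 + 2 = 22
  Proposal 8: 0 + 3 + 2 + 4 + 0 + 1 + 0 = 10
  Proposal 9: 1 + 4 + 5 + 0 + 3 + 2 + 1 = 16
  Proposal 5: 2 + 1 + 3 + 2 + 1 + 5 + 5 = 19
  Proposal 6: 3 + 0 + 4 + 5 + 4 + 0 + 4 = 20
  Proposal 7: 4 + 2 + 1 + 3 + 2 + 3 + 3 = 18
Proposal 3 has the highest total.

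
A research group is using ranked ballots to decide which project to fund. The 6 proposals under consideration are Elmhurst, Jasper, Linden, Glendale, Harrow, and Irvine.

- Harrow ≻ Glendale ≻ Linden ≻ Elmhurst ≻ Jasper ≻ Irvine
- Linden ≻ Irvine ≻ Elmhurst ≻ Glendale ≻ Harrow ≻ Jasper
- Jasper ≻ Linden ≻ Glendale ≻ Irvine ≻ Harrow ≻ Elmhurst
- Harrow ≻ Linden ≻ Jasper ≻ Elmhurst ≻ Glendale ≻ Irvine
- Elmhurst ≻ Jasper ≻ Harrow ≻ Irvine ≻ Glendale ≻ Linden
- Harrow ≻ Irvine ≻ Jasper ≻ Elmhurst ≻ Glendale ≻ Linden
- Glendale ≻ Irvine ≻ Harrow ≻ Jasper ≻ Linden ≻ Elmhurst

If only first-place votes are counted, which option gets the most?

Harrow

First-place vote totals:
  Elmhurst: 1
  Jasper: 1
  Linden: 1
  Glendale: 1
  Harrow: 3
  Irvine: 0
Harrow has the most first-place votes.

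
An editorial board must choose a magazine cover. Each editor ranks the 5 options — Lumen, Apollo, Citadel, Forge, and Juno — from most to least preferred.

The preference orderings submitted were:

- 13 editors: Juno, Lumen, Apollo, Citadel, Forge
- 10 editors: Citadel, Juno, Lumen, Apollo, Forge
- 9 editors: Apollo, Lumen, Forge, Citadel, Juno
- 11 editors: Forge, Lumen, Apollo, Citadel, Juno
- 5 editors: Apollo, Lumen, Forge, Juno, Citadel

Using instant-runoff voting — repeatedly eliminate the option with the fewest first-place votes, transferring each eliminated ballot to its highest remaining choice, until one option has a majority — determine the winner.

Round 1: Apollo 14, Juno 13, Forge 11, Citadel 10, Lumen 0. Lumen has the fewest and is eliminated.
Round 2: Apollo 14, Juno 13, Forge 11, Citadel 10. Citadel has the fewest and is eliminated.
Round 3: Juno 23, Apollo 14, Forge 11. Forge has the fewest and is eliminated.
Round 4: Apollo 25, Juno 23. Apollo has a majority.

Apollo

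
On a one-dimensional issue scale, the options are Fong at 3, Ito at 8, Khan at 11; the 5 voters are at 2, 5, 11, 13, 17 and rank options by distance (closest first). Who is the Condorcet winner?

Khan

With single-peaked preferences on a line, the Condorcet winner is the candidate closest to the median voter.
The median voter (position 11) is closest to Khan at 11.
Check: Khan vs Ito — voters closer to Khan: 3 of 5.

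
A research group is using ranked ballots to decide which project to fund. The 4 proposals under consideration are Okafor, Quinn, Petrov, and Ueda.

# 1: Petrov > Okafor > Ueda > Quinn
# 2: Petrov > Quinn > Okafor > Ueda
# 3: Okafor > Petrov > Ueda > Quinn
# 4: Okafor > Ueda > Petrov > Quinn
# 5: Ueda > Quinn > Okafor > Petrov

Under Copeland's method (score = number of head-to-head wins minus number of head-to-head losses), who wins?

Okafor

Pairwise results:
  Okafor vs Quinn: Okafor wins 3–2.
  Okafor vs Petrov: Okafor wins 3–2.
  Okafor vs Ueda: Okafor wins 4–1.
  Quinn vs Petrov: Petrov wins 4–1.
  Quinn vs Ueda: Ueda wins 4–1.
  Petrov vs Ueda: Petrov wins 3–2.
Copeland scores (wins − losses):
  Okafor: 3 − 0 = 3
  Quinn: 0 − 3 = -3
  Petrov: 2 − 1 = 1
  Ueda: 1 − 2 = -1
Okafor has the best Copeland score.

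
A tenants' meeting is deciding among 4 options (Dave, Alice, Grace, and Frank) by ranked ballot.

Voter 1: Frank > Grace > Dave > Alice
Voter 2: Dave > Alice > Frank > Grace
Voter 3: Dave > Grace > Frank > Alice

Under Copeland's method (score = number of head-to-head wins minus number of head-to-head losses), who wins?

Pairwise results:
  Dave vs Alice: Dave wins 3–0.
  Dave vs Grace: Dave wins 2–1.
  Dave vs Frank: Dave wins 2–1.
  Alice vs Grace: Grace wins 2–1.
  Alice vs Frank: Frank wins 2–1.
  Grace vs Frank: Frank wins 2–1.
Copeland scores (wins − losses):
  Dave: 3 − 0 = 3
  Alice: 0 − 3 = -3
  Grace: 1 − 2 = -1
  Frank: 2 − 1 = 1
Dave has the best Copeland score.

Dave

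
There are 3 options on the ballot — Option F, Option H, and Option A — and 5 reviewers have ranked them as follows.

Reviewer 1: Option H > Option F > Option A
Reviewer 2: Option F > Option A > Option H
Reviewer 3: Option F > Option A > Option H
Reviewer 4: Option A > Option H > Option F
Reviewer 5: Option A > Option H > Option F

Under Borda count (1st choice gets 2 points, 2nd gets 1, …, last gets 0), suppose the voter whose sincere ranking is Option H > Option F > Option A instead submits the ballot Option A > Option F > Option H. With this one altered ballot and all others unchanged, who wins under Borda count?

Borda totals with the altered ballot: Option F 5, Option H 2, Option A 8.
The winner is unchanged: still Option A.

Option A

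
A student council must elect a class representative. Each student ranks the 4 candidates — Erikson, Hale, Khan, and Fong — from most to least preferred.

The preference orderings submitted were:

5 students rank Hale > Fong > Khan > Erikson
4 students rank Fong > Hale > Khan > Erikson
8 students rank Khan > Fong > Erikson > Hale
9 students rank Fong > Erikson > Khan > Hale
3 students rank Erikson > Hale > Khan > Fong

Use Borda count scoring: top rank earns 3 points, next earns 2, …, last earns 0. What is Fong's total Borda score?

65

Borda scores:
  Erikson: 5·0 + 4·0 + 8·1 + 9·2 + 3·3 = 35
  Hale: 5·3 + 4·2 + 8·0 + 9·0 + 3·2 = 29
  Khan: 5·1 + 4·1 + 8·3 + 9·1 + 3·1 = 45
  Fong: 5·2 + 4·3 + 8·2 + 9·3 + 3·0 = 65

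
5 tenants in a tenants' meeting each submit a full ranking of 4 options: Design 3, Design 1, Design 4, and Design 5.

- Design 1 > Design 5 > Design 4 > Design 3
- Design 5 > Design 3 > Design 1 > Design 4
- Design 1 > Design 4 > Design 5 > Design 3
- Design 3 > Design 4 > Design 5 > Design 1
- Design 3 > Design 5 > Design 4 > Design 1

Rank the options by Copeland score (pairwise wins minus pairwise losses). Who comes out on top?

Pairwise results:
  Design 3 vs Design 1: Design 3 wins 3–2.
  Design 3 vs Design 4: Design 3 wins 3–2.
  Design 3 vs Design 5: Design 5 wins 3–2.
  Design 1 vs Design 4: Design 1 wins 3–2.
  Design 1 vs Design 5: Design 5 wins 3–2.
  Design 4 vs Design 5: Design 5 wins 3–2.
Copeland scores (wins − losses):
  Design 3: 2 − 1 = 1
  Design 1: 1 − 2 = -1
  Design 4: 0 − 3 = -3
  Design 5: 3 − 0 = 3
Design 5 has the best Copeland score.

Design 5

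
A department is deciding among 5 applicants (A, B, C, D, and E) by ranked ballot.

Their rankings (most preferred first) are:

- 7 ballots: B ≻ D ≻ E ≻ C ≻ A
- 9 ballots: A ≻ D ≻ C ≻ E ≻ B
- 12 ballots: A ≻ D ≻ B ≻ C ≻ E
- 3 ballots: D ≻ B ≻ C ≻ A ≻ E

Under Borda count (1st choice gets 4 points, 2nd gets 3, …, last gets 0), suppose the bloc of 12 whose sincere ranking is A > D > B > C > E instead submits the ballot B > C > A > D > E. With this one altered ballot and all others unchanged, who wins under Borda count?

Borda totals with the altered ballot: A 63, B 85, C 67, D 72, E 23.
The switch changes the winner from D to B.

B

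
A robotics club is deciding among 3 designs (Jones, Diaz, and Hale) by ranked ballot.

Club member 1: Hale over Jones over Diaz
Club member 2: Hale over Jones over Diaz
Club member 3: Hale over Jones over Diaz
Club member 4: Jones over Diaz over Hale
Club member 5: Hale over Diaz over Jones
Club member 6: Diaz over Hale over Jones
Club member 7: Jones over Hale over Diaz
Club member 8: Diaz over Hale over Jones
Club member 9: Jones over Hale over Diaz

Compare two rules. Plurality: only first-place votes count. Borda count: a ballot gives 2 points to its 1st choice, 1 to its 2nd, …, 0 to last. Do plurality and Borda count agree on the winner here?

Plurality first-place counts: Jones 3, Diaz 2, Hale 4 → Hale.
Borda totals: Jones 9, Diaz 6, Hale 12 → Hale.
The two rules agree on Hale.

Yes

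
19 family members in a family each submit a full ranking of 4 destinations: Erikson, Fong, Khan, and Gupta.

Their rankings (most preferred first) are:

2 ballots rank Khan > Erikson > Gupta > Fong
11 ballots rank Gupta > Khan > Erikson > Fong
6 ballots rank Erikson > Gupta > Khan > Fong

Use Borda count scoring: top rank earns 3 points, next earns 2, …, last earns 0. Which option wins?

Borda scores:
  Erikson: 2·2 + 11·1 + 6·3 = 33
  Fong: 2·0 + 11·0 + 6·0 = 0
  Khan: 2·3 + 11·2 + 6·1 = 34
  Gupta: 2·1 + 11·3 + 6·2 = 47
Gupta has the highest total.

Gupta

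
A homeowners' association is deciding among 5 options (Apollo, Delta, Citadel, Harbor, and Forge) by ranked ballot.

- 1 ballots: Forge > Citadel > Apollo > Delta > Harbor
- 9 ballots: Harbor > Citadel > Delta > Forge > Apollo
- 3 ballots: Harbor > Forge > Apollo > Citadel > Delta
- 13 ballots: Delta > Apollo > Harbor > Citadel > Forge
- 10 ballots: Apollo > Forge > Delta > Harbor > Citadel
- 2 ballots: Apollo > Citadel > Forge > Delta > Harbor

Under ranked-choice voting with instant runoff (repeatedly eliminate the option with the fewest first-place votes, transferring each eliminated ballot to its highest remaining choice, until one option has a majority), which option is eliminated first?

Round 1: Delta 13, Apollo 12, Harbor 12, Forge 1, Citadel 0. Citadel has the fewest and is eliminated.
Round 2: Delta 13, Apollo 12, Harbor 12, Forge 1. Forge has the fewest and is eliminated.
Round 3: Apollo 13, Delta 13, Harbor 12. Harbor has the fewest and is eliminated.
Round 4: Delta 22, Apollo 16. Delta has a majority.

Citadel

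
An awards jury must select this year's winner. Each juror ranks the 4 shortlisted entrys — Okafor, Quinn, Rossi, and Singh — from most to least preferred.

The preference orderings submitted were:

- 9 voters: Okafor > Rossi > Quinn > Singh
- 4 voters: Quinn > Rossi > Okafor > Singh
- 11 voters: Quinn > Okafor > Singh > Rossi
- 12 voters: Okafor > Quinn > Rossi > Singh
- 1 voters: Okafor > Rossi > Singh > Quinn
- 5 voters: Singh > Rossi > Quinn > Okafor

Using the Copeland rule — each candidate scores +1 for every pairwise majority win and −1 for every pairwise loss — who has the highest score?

Pairwise results:
  Okafor vs Quinn: Okafor wins 22–20.
  Okafor vs Rossi: Okafor wins 33–9.
  Okafor vs Singh: Okafor wins 37–5.
  Quinn vs Rossi: Quinn wins 27–15.
  Quinn vs Singh: Quinn wins 36–6.
  Rossi vs Singh: Rossi wins 26–16.
Copeland scores (wins − losses):
  Okafor: 3 − 0 = 3
  Quinn: 2 − 1 = 1
  Rossi: 1 − 2 = -1
  Singh: 0 − 3 = -3
Okafor has the best Copeland score.

Okafor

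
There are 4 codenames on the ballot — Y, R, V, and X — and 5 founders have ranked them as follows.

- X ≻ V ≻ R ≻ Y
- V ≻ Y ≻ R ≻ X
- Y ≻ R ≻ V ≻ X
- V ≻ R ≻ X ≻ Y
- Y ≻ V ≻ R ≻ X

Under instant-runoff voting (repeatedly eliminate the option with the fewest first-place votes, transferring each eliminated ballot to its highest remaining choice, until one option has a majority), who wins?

V

Round 1: Y 2, V 2, X 1, R 0. R has the fewest and is eliminated.
Round 2: Y 2, V 2, X 1. X has the fewest and is eliminated.
Round 3: V 3, Y 2. V has a majority.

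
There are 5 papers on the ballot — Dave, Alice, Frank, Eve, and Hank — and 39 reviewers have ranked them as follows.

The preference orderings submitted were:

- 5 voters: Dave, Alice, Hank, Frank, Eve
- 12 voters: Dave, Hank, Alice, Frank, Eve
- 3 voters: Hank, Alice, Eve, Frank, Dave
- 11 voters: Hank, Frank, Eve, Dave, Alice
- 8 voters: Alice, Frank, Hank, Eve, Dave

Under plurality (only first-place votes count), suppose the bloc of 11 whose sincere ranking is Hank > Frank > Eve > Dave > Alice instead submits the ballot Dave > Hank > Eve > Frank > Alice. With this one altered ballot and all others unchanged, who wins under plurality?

First-place totals with the altered ballot: Dave 28, Alice 8, Frank 0, Eve 0, Hank 3.
The winner is unchanged: still Dave.

Dave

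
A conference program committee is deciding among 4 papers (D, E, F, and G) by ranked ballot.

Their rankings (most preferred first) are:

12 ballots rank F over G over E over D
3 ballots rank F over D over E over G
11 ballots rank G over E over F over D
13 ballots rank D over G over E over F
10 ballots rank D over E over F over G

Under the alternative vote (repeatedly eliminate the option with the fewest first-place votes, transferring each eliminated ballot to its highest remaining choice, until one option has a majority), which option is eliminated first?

E

Round 1: D 23, F 15, G 11, E 0. E has the fewest and is eliminated.
Round 2: D 23, F 15, G 11. G has the fewest and is eliminated.
Round 3: F 26, D 23. F has a majority.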